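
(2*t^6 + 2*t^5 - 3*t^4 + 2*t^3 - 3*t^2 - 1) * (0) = 0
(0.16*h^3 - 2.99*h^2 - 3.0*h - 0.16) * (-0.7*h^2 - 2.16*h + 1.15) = -0.112*h^5 + 1.7474*h^4 + 8.7424*h^3 + 3.1535*h^2 - 3.1044*h - 0.184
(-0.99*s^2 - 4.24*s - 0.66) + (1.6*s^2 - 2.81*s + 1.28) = 0.61*s^2 - 7.05*s + 0.62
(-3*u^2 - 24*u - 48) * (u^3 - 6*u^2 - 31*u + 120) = -3*u^5 - 6*u^4 + 189*u^3 + 672*u^2 - 1392*u - 5760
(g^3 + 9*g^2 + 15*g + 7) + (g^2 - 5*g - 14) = g^3 + 10*g^2 + 10*g - 7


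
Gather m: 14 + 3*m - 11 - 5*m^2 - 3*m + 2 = 5 - 5*m^2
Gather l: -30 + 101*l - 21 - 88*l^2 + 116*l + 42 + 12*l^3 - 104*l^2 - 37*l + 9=12*l^3 - 192*l^2 + 180*l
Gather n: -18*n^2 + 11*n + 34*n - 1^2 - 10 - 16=-18*n^2 + 45*n - 27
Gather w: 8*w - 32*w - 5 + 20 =15 - 24*w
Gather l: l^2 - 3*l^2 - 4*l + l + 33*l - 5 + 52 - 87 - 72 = -2*l^2 + 30*l - 112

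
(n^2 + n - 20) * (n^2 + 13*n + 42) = n^4 + 14*n^3 + 35*n^2 - 218*n - 840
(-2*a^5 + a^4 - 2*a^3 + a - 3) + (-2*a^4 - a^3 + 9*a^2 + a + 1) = -2*a^5 - a^4 - 3*a^3 + 9*a^2 + 2*a - 2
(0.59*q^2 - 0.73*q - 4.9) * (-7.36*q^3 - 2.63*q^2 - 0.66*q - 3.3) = -4.3424*q^5 + 3.8211*q^4 + 37.5945*q^3 + 11.4218*q^2 + 5.643*q + 16.17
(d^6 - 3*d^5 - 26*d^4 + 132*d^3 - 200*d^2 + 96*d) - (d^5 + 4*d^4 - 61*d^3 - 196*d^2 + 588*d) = d^6 - 4*d^5 - 30*d^4 + 193*d^3 - 4*d^2 - 492*d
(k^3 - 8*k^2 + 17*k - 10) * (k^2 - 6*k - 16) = k^5 - 14*k^4 + 49*k^3 + 16*k^2 - 212*k + 160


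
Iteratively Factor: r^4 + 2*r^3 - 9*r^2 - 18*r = (r - 3)*(r^3 + 5*r^2 + 6*r) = r*(r - 3)*(r^2 + 5*r + 6) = r*(r - 3)*(r + 2)*(r + 3)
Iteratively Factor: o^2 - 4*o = (o)*(o - 4)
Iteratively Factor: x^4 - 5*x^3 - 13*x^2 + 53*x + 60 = (x - 5)*(x^3 - 13*x - 12) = (x - 5)*(x + 1)*(x^2 - x - 12) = (x - 5)*(x - 4)*(x + 1)*(x + 3)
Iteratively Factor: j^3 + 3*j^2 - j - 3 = (j + 1)*(j^2 + 2*j - 3) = (j - 1)*(j + 1)*(j + 3)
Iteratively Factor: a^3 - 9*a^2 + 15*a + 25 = (a - 5)*(a^2 - 4*a - 5) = (a - 5)*(a + 1)*(a - 5)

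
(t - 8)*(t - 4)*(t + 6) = t^3 - 6*t^2 - 40*t + 192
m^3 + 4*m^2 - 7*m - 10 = (m - 2)*(m + 1)*(m + 5)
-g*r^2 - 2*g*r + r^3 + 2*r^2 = r*(-g + r)*(r + 2)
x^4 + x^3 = x^3*(x + 1)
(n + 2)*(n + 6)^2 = n^3 + 14*n^2 + 60*n + 72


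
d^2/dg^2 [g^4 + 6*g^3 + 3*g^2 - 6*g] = 12*g^2 + 36*g + 6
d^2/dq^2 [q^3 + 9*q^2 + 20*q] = 6*q + 18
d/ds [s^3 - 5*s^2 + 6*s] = 3*s^2 - 10*s + 6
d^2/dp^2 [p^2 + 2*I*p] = 2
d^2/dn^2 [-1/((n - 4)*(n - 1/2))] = 4*(-4*(n - 4)^2 - 2*(n - 4)*(2*n - 1) - (2*n - 1)^2)/((n - 4)^3*(2*n - 1)^3)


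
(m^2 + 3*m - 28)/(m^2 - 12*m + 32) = (m + 7)/(m - 8)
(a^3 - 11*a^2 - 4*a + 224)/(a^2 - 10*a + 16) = (a^2 - 3*a - 28)/(a - 2)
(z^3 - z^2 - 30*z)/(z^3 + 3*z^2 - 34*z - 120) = z/(z + 4)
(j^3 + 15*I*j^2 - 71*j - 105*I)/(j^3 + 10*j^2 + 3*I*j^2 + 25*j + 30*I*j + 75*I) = (j^2 + 12*I*j - 35)/(j^2 + 10*j + 25)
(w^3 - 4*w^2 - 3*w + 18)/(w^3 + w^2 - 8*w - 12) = (w - 3)/(w + 2)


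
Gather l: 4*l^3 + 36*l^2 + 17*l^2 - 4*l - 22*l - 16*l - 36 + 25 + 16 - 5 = 4*l^3 + 53*l^2 - 42*l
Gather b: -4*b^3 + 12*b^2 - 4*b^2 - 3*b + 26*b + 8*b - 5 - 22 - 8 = -4*b^3 + 8*b^2 + 31*b - 35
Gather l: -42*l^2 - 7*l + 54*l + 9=-42*l^2 + 47*l + 9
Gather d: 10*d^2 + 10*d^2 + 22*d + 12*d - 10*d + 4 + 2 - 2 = 20*d^2 + 24*d + 4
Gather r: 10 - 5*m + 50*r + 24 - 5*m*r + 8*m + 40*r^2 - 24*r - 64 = 3*m + 40*r^2 + r*(26 - 5*m) - 30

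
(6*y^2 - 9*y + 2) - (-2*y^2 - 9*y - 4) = 8*y^2 + 6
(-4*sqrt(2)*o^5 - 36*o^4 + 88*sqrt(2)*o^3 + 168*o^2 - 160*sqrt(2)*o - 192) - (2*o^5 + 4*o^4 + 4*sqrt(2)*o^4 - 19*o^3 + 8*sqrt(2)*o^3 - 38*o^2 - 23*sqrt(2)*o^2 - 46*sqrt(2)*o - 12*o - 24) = -4*sqrt(2)*o^5 - 2*o^5 - 40*o^4 - 4*sqrt(2)*o^4 + 19*o^3 + 80*sqrt(2)*o^3 + 23*sqrt(2)*o^2 + 206*o^2 - 114*sqrt(2)*o + 12*o - 168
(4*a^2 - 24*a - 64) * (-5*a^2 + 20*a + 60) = -20*a^4 + 200*a^3 + 80*a^2 - 2720*a - 3840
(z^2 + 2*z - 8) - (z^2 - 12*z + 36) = 14*z - 44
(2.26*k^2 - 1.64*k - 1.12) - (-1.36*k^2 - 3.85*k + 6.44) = 3.62*k^2 + 2.21*k - 7.56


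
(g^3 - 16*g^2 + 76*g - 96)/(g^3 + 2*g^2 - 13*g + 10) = (g^2 - 14*g + 48)/(g^2 + 4*g - 5)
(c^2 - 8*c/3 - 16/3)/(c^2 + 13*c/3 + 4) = (c - 4)/(c + 3)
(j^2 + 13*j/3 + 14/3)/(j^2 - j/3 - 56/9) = 3*(j + 2)/(3*j - 8)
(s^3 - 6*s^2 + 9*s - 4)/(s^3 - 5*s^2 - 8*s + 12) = (s^2 - 5*s + 4)/(s^2 - 4*s - 12)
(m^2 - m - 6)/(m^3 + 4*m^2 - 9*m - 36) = (m + 2)/(m^2 + 7*m + 12)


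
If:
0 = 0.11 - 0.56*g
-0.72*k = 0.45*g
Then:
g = 0.20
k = -0.12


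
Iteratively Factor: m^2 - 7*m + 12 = (m - 4)*(m - 3)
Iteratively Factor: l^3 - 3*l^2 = (l - 3)*(l^2) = l*(l - 3)*(l)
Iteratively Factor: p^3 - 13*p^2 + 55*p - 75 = (p - 5)*(p^2 - 8*p + 15) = (p - 5)*(p - 3)*(p - 5)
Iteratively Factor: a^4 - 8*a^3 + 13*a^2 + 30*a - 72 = (a - 3)*(a^3 - 5*a^2 - 2*a + 24) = (a - 4)*(a - 3)*(a^2 - a - 6) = (a - 4)*(a - 3)*(a + 2)*(a - 3)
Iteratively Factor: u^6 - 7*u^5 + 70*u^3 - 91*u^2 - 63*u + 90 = (u + 1)*(u^5 - 8*u^4 + 8*u^3 + 62*u^2 - 153*u + 90) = (u - 5)*(u + 1)*(u^4 - 3*u^3 - 7*u^2 + 27*u - 18) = (u - 5)*(u + 1)*(u + 3)*(u^3 - 6*u^2 + 11*u - 6) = (u - 5)*(u - 3)*(u + 1)*(u + 3)*(u^2 - 3*u + 2) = (u - 5)*(u - 3)*(u - 1)*(u + 1)*(u + 3)*(u - 2)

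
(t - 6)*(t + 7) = t^2 + t - 42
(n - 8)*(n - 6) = n^2 - 14*n + 48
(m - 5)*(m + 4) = m^2 - m - 20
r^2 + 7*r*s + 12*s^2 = (r + 3*s)*(r + 4*s)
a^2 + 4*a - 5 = (a - 1)*(a + 5)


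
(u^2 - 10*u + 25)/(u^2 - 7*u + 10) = (u - 5)/(u - 2)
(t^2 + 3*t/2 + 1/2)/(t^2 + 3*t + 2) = (t + 1/2)/(t + 2)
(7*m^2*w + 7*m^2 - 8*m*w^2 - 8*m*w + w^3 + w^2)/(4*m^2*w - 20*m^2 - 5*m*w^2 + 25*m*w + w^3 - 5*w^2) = (-7*m*w - 7*m + w^2 + w)/(-4*m*w + 20*m + w^2 - 5*w)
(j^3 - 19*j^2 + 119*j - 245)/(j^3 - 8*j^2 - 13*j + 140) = (j - 7)/(j + 4)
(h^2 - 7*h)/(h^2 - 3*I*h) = (h - 7)/(h - 3*I)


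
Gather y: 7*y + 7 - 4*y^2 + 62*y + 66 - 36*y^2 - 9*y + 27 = -40*y^2 + 60*y + 100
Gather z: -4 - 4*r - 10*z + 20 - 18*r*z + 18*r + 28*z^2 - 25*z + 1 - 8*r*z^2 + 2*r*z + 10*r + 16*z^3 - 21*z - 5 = 24*r + 16*z^3 + z^2*(28 - 8*r) + z*(-16*r - 56) + 12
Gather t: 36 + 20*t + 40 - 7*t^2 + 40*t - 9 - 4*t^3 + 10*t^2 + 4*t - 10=-4*t^3 + 3*t^2 + 64*t + 57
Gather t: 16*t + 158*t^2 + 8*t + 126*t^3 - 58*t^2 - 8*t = 126*t^3 + 100*t^2 + 16*t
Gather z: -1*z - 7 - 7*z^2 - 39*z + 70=-7*z^2 - 40*z + 63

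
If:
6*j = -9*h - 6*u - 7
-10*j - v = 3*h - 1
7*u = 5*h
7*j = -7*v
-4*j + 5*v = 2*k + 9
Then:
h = -161/237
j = 80/237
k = -951/158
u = -115/237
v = -80/237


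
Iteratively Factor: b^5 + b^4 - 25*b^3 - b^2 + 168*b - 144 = (b - 3)*(b^4 + 4*b^3 - 13*b^2 - 40*b + 48) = (b - 3)*(b + 4)*(b^3 - 13*b + 12) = (b - 3)*(b - 1)*(b + 4)*(b^2 + b - 12) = (b - 3)*(b - 1)*(b + 4)^2*(b - 3)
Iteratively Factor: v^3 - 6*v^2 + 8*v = (v - 4)*(v^2 - 2*v) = (v - 4)*(v - 2)*(v)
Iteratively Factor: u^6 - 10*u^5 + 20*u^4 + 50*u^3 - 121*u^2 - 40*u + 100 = (u - 5)*(u^5 - 5*u^4 - 5*u^3 + 25*u^2 + 4*u - 20) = (u - 5)^2*(u^4 - 5*u^2 + 4) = (u - 5)^2*(u + 1)*(u^3 - u^2 - 4*u + 4) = (u - 5)^2*(u - 2)*(u + 1)*(u^2 + u - 2) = (u - 5)^2*(u - 2)*(u - 1)*(u + 1)*(u + 2)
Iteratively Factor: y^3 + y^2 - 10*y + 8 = (y - 2)*(y^2 + 3*y - 4) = (y - 2)*(y + 4)*(y - 1)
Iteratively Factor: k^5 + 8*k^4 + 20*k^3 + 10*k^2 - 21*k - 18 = (k + 1)*(k^4 + 7*k^3 + 13*k^2 - 3*k - 18) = (k + 1)*(k + 3)*(k^3 + 4*k^2 + k - 6) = (k - 1)*(k + 1)*(k + 3)*(k^2 + 5*k + 6) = (k - 1)*(k + 1)*(k + 2)*(k + 3)*(k + 3)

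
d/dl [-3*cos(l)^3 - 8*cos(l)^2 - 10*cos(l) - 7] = (9*cos(l)^2 + 16*cos(l) + 10)*sin(l)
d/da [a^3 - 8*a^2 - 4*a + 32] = 3*a^2 - 16*a - 4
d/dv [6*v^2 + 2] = 12*v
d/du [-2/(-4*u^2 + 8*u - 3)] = 16*(1 - u)/(4*u^2 - 8*u + 3)^2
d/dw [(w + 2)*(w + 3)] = 2*w + 5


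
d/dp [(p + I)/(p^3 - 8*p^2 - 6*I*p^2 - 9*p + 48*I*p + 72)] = (-2*p^2 + p*(8 - 3*I) - 3 + 40*I)/(p^5 - p^4*(16 + 9*I) + p^3*(37 + 144*I) + 9*p^2*(48 - 61*I) - 432*p*(4 + I) + 1728*I)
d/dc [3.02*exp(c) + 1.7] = 3.02*exp(c)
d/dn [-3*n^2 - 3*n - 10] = -6*n - 3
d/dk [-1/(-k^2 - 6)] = -2*k/(k^2 + 6)^2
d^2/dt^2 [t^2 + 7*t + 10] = 2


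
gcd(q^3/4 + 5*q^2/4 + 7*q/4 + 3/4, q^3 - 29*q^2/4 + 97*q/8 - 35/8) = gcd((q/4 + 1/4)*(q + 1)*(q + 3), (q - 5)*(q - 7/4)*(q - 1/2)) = 1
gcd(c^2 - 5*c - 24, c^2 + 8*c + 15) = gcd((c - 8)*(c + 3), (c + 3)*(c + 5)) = c + 3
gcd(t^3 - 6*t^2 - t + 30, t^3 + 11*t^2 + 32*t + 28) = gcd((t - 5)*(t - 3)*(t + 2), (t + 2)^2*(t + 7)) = t + 2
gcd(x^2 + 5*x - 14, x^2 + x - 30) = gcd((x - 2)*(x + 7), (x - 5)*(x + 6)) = 1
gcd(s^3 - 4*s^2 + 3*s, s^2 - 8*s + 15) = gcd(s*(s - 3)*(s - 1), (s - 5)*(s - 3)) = s - 3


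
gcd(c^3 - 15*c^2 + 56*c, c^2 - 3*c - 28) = c - 7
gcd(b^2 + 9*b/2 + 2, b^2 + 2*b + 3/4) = b + 1/2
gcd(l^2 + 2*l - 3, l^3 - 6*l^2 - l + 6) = l - 1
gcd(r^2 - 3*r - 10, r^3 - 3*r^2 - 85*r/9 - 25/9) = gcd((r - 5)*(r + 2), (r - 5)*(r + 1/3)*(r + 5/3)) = r - 5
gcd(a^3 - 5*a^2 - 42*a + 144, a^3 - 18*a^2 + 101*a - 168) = a^2 - 11*a + 24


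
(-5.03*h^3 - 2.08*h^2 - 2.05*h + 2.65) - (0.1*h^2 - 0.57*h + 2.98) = -5.03*h^3 - 2.18*h^2 - 1.48*h - 0.33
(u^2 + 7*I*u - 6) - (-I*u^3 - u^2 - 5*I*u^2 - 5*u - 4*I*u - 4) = I*u^3 + 2*u^2 + 5*I*u^2 + 5*u + 11*I*u - 2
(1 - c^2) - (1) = -c^2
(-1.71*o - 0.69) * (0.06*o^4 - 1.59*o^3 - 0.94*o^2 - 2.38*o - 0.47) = -0.1026*o^5 + 2.6775*o^4 + 2.7045*o^3 + 4.7184*o^2 + 2.4459*o + 0.3243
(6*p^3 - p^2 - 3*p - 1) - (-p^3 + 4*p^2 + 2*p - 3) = 7*p^3 - 5*p^2 - 5*p + 2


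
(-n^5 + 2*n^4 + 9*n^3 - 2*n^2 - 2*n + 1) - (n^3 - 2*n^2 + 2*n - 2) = -n^5 + 2*n^4 + 8*n^3 - 4*n + 3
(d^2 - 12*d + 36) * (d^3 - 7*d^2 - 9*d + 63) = d^5 - 19*d^4 + 111*d^3 - 81*d^2 - 1080*d + 2268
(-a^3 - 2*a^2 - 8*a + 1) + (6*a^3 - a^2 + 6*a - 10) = 5*a^3 - 3*a^2 - 2*a - 9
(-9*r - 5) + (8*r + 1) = -r - 4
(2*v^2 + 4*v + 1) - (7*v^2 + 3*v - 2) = -5*v^2 + v + 3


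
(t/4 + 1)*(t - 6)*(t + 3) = t^3/4 + t^2/4 - 15*t/2 - 18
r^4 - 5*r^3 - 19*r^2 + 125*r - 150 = (r - 5)*(r - 3)*(r - 2)*(r + 5)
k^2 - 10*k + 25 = (k - 5)^2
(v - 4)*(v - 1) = v^2 - 5*v + 4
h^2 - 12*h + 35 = (h - 7)*(h - 5)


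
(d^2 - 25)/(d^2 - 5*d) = (d + 5)/d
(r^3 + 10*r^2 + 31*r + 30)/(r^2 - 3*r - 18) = (r^2 + 7*r + 10)/(r - 6)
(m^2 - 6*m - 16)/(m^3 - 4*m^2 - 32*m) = (m + 2)/(m*(m + 4))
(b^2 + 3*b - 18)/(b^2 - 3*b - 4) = (-b^2 - 3*b + 18)/(-b^2 + 3*b + 4)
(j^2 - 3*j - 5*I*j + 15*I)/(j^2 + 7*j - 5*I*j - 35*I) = (j - 3)/(j + 7)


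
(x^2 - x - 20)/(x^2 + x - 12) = (x - 5)/(x - 3)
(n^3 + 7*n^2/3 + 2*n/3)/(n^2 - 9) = n*(3*n^2 + 7*n + 2)/(3*(n^2 - 9))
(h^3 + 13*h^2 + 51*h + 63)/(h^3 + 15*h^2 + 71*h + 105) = (h + 3)/(h + 5)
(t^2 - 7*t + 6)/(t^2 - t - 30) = (t - 1)/(t + 5)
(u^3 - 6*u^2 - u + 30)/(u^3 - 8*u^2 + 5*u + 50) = (u - 3)/(u - 5)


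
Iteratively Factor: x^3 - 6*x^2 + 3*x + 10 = (x + 1)*(x^2 - 7*x + 10) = (x - 2)*(x + 1)*(x - 5)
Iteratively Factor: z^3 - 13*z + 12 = (z - 1)*(z^2 + z - 12) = (z - 1)*(z + 4)*(z - 3)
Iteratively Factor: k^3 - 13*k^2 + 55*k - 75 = (k - 5)*(k^2 - 8*k + 15) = (k - 5)*(k - 3)*(k - 5)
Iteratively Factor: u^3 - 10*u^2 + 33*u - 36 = (u - 4)*(u^2 - 6*u + 9) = (u - 4)*(u - 3)*(u - 3)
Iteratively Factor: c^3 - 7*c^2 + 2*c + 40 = (c - 4)*(c^2 - 3*c - 10) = (c - 5)*(c - 4)*(c + 2)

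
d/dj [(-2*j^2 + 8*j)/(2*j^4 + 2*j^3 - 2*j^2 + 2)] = (j^2*(j - 4)*(4*j^2 + 3*j - 2) + 2*(2 - j)*(j^4 + j^3 - j^2 + 1))/(j^4 + j^3 - j^2 + 1)^2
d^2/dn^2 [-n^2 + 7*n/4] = -2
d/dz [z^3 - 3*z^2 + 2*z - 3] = 3*z^2 - 6*z + 2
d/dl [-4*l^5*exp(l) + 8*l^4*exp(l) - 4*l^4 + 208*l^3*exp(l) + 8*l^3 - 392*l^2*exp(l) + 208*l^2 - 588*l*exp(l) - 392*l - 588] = -4*l^5*exp(l) - 12*l^4*exp(l) + 240*l^3*exp(l) - 16*l^3 + 232*l^2*exp(l) + 24*l^2 - 1372*l*exp(l) + 416*l - 588*exp(l) - 392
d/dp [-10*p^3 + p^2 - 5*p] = -30*p^2 + 2*p - 5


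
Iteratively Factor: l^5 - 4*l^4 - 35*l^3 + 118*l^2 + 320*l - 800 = (l - 2)*(l^4 - 2*l^3 - 39*l^2 + 40*l + 400) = (l - 5)*(l - 2)*(l^3 + 3*l^2 - 24*l - 80) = (l - 5)*(l - 2)*(l + 4)*(l^2 - l - 20) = (l - 5)^2*(l - 2)*(l + 4)*(l + 4)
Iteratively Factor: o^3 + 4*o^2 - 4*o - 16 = (o + 4)*(o^2 - 4) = (o - 2)*(o + 4)*(o + 2)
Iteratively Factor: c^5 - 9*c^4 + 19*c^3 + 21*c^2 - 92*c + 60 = (c - 2)*(c^4 - 7*c^3 + 5*c^2 + 31*c - 30) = (c - 3)*(c - 2)*(c^3 - 4*c^2 - 7*c + 10) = (c - 5)*(c - 3)*(c - 2)*(c^2 + c - 2) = (c - 5)*(c - 3)*(c - 2)*(c - 1)*(c + 2)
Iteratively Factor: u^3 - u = (u + 1)*(u^2 - u) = u*(u + 1)*(u - 1)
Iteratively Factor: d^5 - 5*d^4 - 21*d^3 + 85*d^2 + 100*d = (d - 5)*(d^4 - 21*d^2 - 20*d) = (d - 5)*(d + 4)*(d^3 - 4*d^2 - 5*d) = d*(d - 5)*(d + 4)*(d^2 - 4*d - 5) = d*(d - 5)^2*(d + 4)*(d + 1)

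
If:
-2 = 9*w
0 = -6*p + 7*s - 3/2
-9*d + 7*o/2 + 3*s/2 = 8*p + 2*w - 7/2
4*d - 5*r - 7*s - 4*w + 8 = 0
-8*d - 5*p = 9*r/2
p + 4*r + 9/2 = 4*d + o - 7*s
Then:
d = -20947/5640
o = -1569299/8460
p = -256849/2820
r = 456011/4230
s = -18296/235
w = -2/9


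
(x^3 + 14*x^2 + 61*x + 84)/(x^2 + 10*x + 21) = x + 4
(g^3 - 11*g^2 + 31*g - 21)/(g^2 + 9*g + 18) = (g^3 - 11*g^2 + 31*g - 21)/(g^2 + 9*g + 18)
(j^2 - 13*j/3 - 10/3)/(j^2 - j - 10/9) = 3*(j - 5)/(3*j - 5)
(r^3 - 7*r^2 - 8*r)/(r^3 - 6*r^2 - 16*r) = (r + 1)/(r + 2)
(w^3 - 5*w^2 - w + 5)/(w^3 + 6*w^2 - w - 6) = (w - 5)/(w + 6)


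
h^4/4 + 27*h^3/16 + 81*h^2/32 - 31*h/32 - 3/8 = (h/4 + 1)*(h - 1/2)*(h + 1/4)*(h + 3)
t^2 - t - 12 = (t - 4)*(t + 3)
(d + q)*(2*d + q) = 2*d^2 + 3*d*q + q^2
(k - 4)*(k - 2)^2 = k^3 - 8*k^2 + 20*k - 16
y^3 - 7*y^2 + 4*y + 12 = (y - 6)*(y - 2)*(y + 1)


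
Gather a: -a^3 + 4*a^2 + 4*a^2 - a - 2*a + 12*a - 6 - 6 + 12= -a^3 + 8*a^2 + 9*a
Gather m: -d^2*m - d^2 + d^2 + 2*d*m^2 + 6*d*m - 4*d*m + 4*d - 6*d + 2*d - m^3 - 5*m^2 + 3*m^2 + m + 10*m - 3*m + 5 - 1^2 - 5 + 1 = -m^3 + m^2*(2*d - 2) + m*(-d^2 + 2*d + 8)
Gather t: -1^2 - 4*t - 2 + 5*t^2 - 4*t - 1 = 5*t^2 - 8*t - 4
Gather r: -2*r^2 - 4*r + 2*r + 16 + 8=-2*r^2 - 2*r + 24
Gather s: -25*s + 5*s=-20*s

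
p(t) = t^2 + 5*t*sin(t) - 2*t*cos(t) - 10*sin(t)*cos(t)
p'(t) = 2*t*sin(t) + 5*t*cos(t) + 2*t + 10*sin(t)^2 + 5*sin(t) - 10*cos(t)^2 - 2*cos(t)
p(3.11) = 16.70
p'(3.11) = -16.95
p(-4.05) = 0.30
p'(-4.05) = 5.57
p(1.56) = 10.09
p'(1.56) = 21.30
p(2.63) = 22.21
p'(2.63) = -4.65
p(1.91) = 17.06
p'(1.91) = 17.41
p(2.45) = 22.50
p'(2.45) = 1.45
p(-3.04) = 3.73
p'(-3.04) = 1.35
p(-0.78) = 9.46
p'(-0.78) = -8.28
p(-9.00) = 79.39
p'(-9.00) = 23.58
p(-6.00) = 36.46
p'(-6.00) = -53.12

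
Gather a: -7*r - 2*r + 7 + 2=9 - 9*r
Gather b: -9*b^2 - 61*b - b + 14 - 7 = -9*b^2 - 62*b + 7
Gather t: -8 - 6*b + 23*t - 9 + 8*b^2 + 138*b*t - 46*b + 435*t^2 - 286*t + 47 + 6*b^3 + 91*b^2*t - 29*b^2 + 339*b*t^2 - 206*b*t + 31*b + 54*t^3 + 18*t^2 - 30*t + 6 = 6*b^3 - 21*b^2 - 21*b + 54*t^3 + t^2*(339*b + 453) + t*(91*b^2 - 68*b - 293) + 36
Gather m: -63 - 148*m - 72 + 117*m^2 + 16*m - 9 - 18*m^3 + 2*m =-18*m^3 + 117*m^2 - 130*m - 144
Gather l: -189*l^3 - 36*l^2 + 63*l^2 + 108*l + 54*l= -189*l^3 + 27*l^2 + 162*l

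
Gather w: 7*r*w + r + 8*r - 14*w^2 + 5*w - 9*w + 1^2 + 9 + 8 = 9*r - 14*w^2 + w*(7*r - 4) + 18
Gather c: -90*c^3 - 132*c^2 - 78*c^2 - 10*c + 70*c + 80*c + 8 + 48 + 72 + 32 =-90*c^3 - 210*c^2 + 140*c + 160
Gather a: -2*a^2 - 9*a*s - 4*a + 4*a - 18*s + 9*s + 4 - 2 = -2*a^2 - 9*a*s - 9*s + 2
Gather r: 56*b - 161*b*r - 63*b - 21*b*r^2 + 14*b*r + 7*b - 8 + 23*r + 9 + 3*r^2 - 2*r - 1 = r^2*(3 - 21*b) + r*(21 - 147*b)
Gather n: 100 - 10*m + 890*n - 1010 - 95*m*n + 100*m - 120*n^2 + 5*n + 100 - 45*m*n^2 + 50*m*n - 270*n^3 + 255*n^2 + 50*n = 90*m - 270*n^3 + n^2*(135 - 45*m) + n*(945 - 45*m) - 810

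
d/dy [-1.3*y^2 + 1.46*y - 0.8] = 1.46 - 2.6*y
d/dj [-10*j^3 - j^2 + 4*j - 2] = -30*j^2 - 2*j + 4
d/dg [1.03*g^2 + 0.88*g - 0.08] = 2.06*g + 0.88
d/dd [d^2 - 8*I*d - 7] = 2*d - 8*I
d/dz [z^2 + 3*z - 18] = 2*z + 3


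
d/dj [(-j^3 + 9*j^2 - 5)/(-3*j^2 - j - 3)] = (3*j^4 + 2*j^3 - 84*j - 5)/(9*j^4 + 6*j^3 + 19*j^2 + 6*j + 9)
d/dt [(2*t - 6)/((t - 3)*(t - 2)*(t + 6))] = 4*(-t - 2)/(t^4 + 8*t^3 - 8*t^2 - 96*t + 144)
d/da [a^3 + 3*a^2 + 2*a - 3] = 3*a^2 + 6*a + 2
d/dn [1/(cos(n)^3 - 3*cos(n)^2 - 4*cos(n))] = (3*sin(n) - 4*sin(n)/cos(n)^2 - 6*tan(n))/(sin(n)^2 + 3*cos(n) + 3)^2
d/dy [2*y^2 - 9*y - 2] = 4*y - 9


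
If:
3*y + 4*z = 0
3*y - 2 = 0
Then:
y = 2/3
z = -1/2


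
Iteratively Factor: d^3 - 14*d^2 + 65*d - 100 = (d - 5)*(d^2 - 9*d + 20) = (d - 5)*(d - 4)*(d - 5)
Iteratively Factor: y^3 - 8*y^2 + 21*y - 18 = (y - 2)*(y^2 - 6*y + 9) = (y - 3)*(y - 2)*(y - 3)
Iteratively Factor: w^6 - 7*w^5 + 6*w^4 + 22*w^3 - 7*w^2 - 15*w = (w - 5)*(w^5 - 2*w^4 - 4*w^3 + 2*w^2 + 3*w) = (w - 5)*(w + 1)*(w^4 - 3*w^3 - w^2 + 3*w) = (w - 5)*(w - 1)*(w + 1)*(w^3 - 2*w^2 - 3*w) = w*(w - 5)*(w - 1)*(w + 1)*(w^2 - 2*w - 3) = w*(w - 5)*(w - 3)*(w - 1)*(w + 1)*(w + 1)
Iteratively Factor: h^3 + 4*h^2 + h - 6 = (h + 2)*(h^2 + 2*h - 3) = (h + 2)*(h + 3)*(h - 1)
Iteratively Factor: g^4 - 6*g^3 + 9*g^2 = (g)*(g^3 - 6*g^2 + 9*g) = g^2*(g^2 - 6*g + 9) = g^2*(g - 3)*(g - 3)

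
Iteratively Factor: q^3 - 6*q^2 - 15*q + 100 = (q + 4)*(q^2 - 10*q + 25) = (q - 5)*(q + 4)*(q - 5)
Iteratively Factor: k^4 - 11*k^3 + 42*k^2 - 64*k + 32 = (k - 4)*(k^3 - 7*k^2 + 14*k - 8) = (k - 4)*(k - 1)*(k^2 - 6*k + 8) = (k - 4)^2*(k - 1)*(k - 2)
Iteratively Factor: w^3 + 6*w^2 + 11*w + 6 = (w + 3)*(w^2 + 3*w + 2) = (w + 2)*(w + 3)*(w + 1)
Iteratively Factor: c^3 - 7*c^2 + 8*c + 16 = (c - 4)*(c^2 - 3*c - 4) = (c - 4)^2*(c + 1)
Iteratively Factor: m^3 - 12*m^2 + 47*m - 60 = (m - 4)*(m^2 - 8*m + 15) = (m - 4)*(m - 3)*(m - 5)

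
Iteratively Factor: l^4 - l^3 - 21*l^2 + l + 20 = (l + 1)*(l^3 - 2*l^2 - 19*l + 20) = (l - 5)*(l + 1)*(l^2 + 3*l - 4) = (l - 5)*(l - 1)*(l + 1)*(l + 4)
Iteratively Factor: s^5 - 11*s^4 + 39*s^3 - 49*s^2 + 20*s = (s - 4)*(s^4 - 7*s^3 + 11*s^2 - 5*s) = s*(s - 4)*(s^3 - 7*s^2 + 11*s - 5) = s*(s - 4)*(s - 1)*(s^2 - 6*s + 5) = s*(s - 4)*(s - 1)^2*(s - 5)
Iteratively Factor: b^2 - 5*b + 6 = (b - 2)*(b - 3)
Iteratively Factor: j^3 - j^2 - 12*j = (j)*(j^2 - j - 12) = j*(j + 3)*(j - 4)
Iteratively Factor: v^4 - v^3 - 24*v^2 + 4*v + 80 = (v - 2)*(v^3 + v^2 - 22*v - 40) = (v - 5)*(v - 2)*(v^2 + 6*v + 8) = (v - 5)*(v - 2)*(v + 2)*(v + 4)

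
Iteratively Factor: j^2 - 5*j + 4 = (j - 1)*(j - 4)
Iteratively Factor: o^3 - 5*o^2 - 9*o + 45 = (o - 5)*(o^2 - 9) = (o - 5)*(o - 3)*(o + 3)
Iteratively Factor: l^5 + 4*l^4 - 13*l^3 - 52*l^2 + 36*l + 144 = (l + 2)*(l^4 + 2*l^3 - 17*l^2 - 18*l + 72) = (l + 2)*(l + 4)*(l^3 - 2*l^2 - 9*l + 18) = (l - 3)*(l + 2)*(l + 4)*(l^2 + l - 6) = (l - 3)*(l - 2)*(l + 2)*(l + 4)*(l + 3)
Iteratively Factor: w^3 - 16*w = (w - 4)*(w^2 + 4*w) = (w - 4)*(w + 4)*(w)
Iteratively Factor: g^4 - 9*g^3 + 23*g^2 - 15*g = (g - 1)*(g^3 - 8*g^2 + 15*g) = g*(g - 1)*(g^2 - 8*g + 15) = g*(g - 3)*(g - 1)*(g - 5)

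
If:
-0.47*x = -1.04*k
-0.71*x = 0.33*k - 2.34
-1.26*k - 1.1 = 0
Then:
No Solution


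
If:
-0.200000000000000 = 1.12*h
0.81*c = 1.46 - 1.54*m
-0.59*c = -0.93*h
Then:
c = -0.28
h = -0.18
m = 1.10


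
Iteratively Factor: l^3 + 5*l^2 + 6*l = (l + 2)*(l^2 + 3*l) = (l + 2)*(l + 3)*(l)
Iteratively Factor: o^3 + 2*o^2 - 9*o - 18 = (o - 3)*(o^2 + 5*o + 6) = (o - 3)*(o + 3)*(o + 2)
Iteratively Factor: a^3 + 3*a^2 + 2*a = (a)*(a^2 + 3*a + 2) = a*(a + 2)*(a + 1)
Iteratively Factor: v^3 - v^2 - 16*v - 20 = (v + 2)*(v^2 - 3*v - 10) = (v + 2)^2*(v - 5)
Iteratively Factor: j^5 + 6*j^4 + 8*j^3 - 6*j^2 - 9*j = (j)*(j^4 + 6*j^3 + 8*j^2 - 6*j - 9) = j*(j - 1)*(j^3 + 7*j^2 + 15*j + 9) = j*(j - 1)*(j + 1)*(j^2 + 6*j + 9) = j*(j - 1)*(j + 1)*(j + 3)*(j + 3)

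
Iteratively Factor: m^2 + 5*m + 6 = (m + 3)*(m + 2)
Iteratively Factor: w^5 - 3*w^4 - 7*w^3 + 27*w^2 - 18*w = (w)*(w^4 - 3*w^3 - 7*w^2 + 27*w - 18) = w*(w - 3)*(w^3 - 7*w + 6) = w*(w - 3)*(w - 1)*(w^2 + w - 6) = w*(w - 3)*(w - 2)*(w - 1)*(w + 3)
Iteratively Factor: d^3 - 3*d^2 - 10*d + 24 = (d - 2)*(d^2 - d - 12) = (d - 2)*(d + 3)*(d - 4)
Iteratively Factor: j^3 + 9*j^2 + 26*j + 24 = (j + 2)*(j^2 + 7*j + 12) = (j + 2)*(j + 4)*(j + 3)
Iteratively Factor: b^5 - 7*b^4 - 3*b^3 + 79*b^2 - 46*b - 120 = (b + 3)*(b^4 - 10*b^3 + 27*b^2 - 2*b - 40) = (b - 2)*(b + 3)*(b^3 - 8*b^2 + 11*b + 20) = (b - 2)*(b + 1)*(b + 3)*(b^2 - 9*b + 20) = (b - 5)*(b - 2)*(b + 1)*(b + 3)*(b - 4)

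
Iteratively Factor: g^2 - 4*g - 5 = (g + 1)*(g - 5)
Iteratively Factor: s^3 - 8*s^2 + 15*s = (s - 3)*(s^2 - 5*s) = (s - 5)*(s - 3)*(s)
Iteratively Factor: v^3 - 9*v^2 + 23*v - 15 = (v - 3)*(v^2 - 6*v + 5) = (v - 5)*(v - 3)*(v - 1)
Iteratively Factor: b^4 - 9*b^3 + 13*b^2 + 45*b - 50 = (b + 2)*(b^3 - 11*b^2 + 35*b - 25) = (b - 5)*(b + 2)*(b^2 - 6*b + 5) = (b - 5)*(b - 1)*(b + 2)*(b - 5)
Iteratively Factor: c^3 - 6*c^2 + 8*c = (c - 2)*(c^2 - 4*c) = (c - 4)*(c - 2)*(c)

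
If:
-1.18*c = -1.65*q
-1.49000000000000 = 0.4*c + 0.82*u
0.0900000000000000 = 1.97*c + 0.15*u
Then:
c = 0.19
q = 0.14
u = -1.91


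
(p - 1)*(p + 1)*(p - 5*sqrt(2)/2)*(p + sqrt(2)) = p^4 - 3*sqrt(2)*p^3/2 - 6*p^2 + 3*sqrt(2)*p/2 + 5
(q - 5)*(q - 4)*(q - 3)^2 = q^4 - 15*q^3 + 83*q^2 - 201*q + 180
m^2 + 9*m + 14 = (m + 2)*(m + 7)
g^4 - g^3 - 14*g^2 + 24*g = g*(g - 3)*(g - 2)*(g + 4)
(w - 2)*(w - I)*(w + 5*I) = w^3 - 2*w^2 + 4*I*w^2 + 5*w - 8*I*w - 10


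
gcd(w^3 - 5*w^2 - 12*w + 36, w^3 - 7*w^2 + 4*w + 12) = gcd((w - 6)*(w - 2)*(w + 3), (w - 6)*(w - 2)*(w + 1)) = w^2 - 8*w + 12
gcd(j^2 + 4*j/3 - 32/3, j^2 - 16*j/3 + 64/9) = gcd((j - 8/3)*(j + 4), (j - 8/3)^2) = j - 8/3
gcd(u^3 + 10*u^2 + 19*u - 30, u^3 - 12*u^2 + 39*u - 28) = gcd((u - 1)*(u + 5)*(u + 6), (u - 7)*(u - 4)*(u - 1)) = u - 1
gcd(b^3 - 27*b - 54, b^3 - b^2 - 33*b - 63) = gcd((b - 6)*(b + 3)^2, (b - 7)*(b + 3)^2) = b^2 + 6*b + 9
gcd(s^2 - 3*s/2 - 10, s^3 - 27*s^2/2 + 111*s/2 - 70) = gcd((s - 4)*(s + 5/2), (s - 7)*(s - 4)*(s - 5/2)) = s - 4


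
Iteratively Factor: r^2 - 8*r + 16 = (r - 4)*(r - 4)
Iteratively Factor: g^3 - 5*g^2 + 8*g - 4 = (g - 2)*(g^2 - 3*g + 2) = (g - 2)^2*(g - 1)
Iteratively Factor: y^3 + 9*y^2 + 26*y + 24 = (y + 4)*(y^2 + 5*y + 6) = (y + 2)*(y + 4)*(y + 3)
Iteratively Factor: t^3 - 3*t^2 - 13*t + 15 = (t - 5)*(t^2 + 2*t - 3) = (t - 5)*(t - 1)*(t + 3)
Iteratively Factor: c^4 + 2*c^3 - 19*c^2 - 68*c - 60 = (c - 5)*(c^3 + 7*c^2 + 16*c + 12) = (c - 5)*(c + 2)*(c^2 + 5*c + 6) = (c - 5)*(c + 2)*(c + 3)*(c + 2)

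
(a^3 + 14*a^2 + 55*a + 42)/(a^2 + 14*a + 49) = (a^2 + 7*a + 6)/(a + 7)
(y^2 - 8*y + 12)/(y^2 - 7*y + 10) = (y - 6)/(y - 5)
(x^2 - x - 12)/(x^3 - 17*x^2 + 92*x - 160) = (x + 3)/(x^2 - 13*x + 40)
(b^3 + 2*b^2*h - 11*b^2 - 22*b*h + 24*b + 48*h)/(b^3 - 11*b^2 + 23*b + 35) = (b^3 + 2*b^2*h - 11*b^2 - 22*b*h + 24*b + 48*h)/(b^3 - 11*b^2 + 23*b + 35)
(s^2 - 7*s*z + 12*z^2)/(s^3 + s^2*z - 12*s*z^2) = (s - 4*z)/(s*(s + 4*z))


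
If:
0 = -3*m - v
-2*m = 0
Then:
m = 0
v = 0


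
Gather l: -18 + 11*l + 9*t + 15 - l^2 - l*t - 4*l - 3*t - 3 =-l^2 + l*(7 - t) + 6*t - 6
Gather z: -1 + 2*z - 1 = 2*z - 2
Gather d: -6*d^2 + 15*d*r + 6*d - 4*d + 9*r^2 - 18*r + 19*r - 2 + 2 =-6*d^2 + d*(15*r + 2) + 9*r^2 + r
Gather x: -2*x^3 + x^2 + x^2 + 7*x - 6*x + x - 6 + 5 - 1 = -2*x^3 + 2*x^2 + 2*x - 2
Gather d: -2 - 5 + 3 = -4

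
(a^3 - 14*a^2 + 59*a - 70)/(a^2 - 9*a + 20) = (a^2 - 9*a + 14)/(a - 4)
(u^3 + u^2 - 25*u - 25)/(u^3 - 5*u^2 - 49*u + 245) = (u^2 + 6*u + 5)/(u^2 - 49)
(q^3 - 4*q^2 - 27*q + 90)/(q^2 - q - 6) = (q^2 - q - 30)/(q + 2)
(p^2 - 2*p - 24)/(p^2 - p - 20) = (p - 6)/(p - 5)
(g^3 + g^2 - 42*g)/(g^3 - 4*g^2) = (g^2 + g - 42)/(g*(g - 4))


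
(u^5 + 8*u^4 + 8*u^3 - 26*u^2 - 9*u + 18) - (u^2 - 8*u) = u^5 + 8*u^4 + 8*u^3 - 27*u^2 - u + 18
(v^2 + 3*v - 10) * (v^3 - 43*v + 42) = v^5 + 3*v^4 - 53*v^3 - 87*v^2 + 556*v - 420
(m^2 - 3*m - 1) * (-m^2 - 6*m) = -m^4 - 3*m^3 + 19*m^2 + 6*m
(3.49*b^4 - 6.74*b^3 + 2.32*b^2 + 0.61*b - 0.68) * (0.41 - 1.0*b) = -3.49*b^5 + 8.1709*b^4 - 5.0834*b^3 + 0.3412*b^2 + 0.9301*b - 0.2788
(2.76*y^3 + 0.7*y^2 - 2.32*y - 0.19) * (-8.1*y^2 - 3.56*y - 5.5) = -22.356*y^5 - 15.4956*y^4 + 1.12*y^3 + 5.9482*y^2 + 13.4364*y + 1.045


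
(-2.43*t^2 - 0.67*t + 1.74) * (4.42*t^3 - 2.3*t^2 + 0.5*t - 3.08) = -10.7406*t^5 + 2.6276*t^4 + 8.0168*t^3 + 3.1474*t^2 + 2.9336*t - 5.3592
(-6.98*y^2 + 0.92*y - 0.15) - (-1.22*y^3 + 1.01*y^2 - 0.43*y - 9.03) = 1.22*y^3 - 7.99*y^2 + 1.35*y + 8.88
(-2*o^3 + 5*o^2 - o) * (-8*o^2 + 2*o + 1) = 16*o^5 - 44*o^4 + 16*o^3 + 3*o^2 - o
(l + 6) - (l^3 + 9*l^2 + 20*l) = -l^3 - 9*l^2 - 19*l + 6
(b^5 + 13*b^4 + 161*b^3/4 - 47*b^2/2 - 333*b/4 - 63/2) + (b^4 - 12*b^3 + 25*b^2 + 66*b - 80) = b^5 + 14*b^4 + 113*b^3/4 + 3*b^2/2 - 69*b/4 - 223/2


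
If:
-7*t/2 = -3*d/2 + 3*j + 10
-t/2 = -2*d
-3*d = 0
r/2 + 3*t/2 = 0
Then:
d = 0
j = -10/3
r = 0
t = 0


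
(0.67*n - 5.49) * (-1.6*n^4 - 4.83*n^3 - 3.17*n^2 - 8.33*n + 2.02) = -1.072*n^5 + 5.5479*n^4 + 24.3928*n^3 + 11.8222*n^2 + 47.0851*n - 11.0898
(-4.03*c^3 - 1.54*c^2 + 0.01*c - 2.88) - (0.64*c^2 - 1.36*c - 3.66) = -4.03*c^3 - 2.18*c^2 + 1.37*c + 0.78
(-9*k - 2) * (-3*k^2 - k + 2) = 27*k^3 + 15*k^2 - 16*k - 4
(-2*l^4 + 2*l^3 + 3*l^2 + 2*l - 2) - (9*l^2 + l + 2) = -2*l^4 + 2*l^3 - 6*l^2 + l - 4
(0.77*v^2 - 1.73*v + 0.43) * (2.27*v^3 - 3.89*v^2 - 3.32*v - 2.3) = 1.7479*v^5 - 6.9224*v^4 + 5.1494*v^3 + 2.2999*v^2 + 2.5514*v - 0.989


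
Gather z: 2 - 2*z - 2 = -2*z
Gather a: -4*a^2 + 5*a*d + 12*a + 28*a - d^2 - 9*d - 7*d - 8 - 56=-4*a^2 + a*(5*d + 40) - d^2 - 16*d - 64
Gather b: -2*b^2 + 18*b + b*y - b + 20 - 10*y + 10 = -2*b^2 + b*(y + 17) - 10*y + 30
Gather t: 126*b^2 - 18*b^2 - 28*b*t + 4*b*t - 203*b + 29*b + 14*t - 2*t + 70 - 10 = 108*b^2 - 174*b + t*(12 - 24*b) + 60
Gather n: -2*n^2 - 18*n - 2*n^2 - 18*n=-4*n^2 - 36*n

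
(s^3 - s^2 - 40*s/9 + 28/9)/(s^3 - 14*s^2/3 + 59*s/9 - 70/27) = 3*(s + 2)/(3*s - 5)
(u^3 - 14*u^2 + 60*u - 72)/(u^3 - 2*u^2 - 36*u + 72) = (u - 6)/(u + 6)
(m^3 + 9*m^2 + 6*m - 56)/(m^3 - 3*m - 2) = (m^2 + 11*m + 28)/(m^2 + 2*m + 1)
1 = 1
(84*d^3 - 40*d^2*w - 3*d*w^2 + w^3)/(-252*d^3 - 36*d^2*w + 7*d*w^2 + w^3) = (14*d^2 - 9*d*w + w^2)/(-42*d^2 + d*w + w^2)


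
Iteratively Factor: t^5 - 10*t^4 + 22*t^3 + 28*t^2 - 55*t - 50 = (t - 5)*(t^4 - 5*t^3 - 3*t^2 + 13*t + 10) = (t - 5)*(t + 1)*(t^3 - 6*t^2 + 3*t + 10) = (t - 5)^2*(t + 1)*(t^2 - t - 2) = (t - 5)^2*(t + 1)^2*(t - 2)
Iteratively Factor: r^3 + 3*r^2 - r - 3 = (r - 1)*(r^2 + 4*r + 3) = (r - 1)*(r + 3)*(r + 1)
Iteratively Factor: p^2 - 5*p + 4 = (p - 4)*(p - 1)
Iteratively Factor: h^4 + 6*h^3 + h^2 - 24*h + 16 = (h - 1)*(h^3 + 7*h^2 + 8*h - 16) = (h - 1)^2*(h^2 + 8*h + 16) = (h - 1)^2*(h + 4)*(h + 4)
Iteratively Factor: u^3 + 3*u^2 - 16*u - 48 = (u + 3)*(u^2 - 16) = (u - 4)*(u + 3)*(u + 4)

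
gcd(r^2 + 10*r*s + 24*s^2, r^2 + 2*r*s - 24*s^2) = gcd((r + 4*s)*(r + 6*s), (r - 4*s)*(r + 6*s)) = r + 6*s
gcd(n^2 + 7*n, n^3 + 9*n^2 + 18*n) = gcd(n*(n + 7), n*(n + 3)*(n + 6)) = n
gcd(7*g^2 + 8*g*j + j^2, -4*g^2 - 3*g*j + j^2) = g + j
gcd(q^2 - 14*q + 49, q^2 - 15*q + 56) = q - 7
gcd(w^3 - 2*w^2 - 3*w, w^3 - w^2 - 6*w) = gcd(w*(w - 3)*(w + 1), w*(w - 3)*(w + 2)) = w^2 - 3*w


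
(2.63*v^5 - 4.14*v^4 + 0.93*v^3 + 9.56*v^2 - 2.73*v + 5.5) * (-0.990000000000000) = -2.6037*v^5 + 4.0986*v^4 - 0.9207*v^3 - 9.4644*v^2 + 2.7027*v - 5.445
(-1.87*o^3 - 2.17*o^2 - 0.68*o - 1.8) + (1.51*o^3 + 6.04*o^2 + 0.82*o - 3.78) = -0.36*o^3 + 3.87*o^2 + 0.14*o - 5.58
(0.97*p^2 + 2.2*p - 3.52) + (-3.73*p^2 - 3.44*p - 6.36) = -2.76*p^2 - 1.24*p - 9.88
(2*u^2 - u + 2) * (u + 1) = 2*u^3 + u^2 + u + 2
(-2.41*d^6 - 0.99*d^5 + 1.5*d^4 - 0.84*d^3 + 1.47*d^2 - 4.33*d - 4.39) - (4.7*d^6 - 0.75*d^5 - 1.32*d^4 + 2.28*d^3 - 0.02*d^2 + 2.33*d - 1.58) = -7.11*d^6 - 0.24*d^5 + 2.82*d^4 - 3.12*d^3 + 1.49*d^2 - 6.66*d - 2.81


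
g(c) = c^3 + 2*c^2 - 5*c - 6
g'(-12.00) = 379.00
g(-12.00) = -1386.00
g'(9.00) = 274.00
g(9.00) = 840.00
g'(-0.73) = -6.32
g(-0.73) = -1.67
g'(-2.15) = 0.27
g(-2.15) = 4.06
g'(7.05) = 172.31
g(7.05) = 408.56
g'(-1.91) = -1.70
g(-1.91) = 3.88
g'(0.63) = -1.29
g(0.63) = -8.11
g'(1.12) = 3.24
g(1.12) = -7.69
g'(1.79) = 11.77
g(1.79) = -2.81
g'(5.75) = 117.19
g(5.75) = 221.48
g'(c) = 3*c^2 + 4*c - 5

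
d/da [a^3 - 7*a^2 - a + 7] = 3*a^2 - 14*a - 1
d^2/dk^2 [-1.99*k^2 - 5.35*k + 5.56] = -3.98000000000000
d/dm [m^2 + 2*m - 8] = 2*m + 2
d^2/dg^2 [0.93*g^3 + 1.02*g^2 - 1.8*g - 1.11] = 5.58*g + 2.04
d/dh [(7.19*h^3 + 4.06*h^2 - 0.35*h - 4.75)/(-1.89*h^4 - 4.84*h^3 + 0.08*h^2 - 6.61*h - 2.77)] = (13.5891*h^6 + 15.3468*h^5 + 18.2411*h^4 - 134.3498*h^3 - 155.5275*h^2 - 21.7324*h - 30.428)/(3.5721*h^8 + 18.2952*h^7 + 23.1232*h^6 + 24.2114*h^5 + 74.4618*h^4 + 25.756*h^3 + 43.2489*h^2 + 36.6194*h + 7.6729)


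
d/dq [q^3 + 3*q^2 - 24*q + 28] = 3*q^2 + 6*q - 24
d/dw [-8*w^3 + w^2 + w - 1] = -24*w^2 + 2*w + 1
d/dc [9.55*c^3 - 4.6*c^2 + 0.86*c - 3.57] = 28.65*c^2 - 9.2*c + 0.86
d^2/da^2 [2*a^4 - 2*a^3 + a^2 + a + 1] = 24*a^2 - 12*a + 2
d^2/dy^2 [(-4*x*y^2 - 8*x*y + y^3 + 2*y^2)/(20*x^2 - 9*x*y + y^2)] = 10*x*(-5*x - 2)/(125*x^3 - 75*x^2*y + 15*x*y^2 - y^3)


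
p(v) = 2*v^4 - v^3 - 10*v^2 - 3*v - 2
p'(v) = 8*v^3 - 3*v^2 - 20*v - 3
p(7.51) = 5349.85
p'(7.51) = 3066.12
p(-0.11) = -1.79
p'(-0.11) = -0.85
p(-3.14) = 134.21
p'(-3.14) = -217.45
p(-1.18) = -6.86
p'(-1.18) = 3.28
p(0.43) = -5.15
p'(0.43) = -11.52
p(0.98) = -13.64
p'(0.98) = -17.95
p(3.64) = 157.46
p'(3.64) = 270.28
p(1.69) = -24.14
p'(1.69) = -6.75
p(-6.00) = 2464.00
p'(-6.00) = -1719.00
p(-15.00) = 102418.00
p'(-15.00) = -27378.00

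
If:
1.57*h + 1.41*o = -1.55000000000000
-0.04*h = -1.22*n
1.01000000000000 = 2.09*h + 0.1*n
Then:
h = 0.48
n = 0.02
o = -1.64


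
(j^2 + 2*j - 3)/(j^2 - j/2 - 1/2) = 2*(j + 3)/(2*j + 1)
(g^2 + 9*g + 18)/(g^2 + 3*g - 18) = (g + 3)/(g - 3)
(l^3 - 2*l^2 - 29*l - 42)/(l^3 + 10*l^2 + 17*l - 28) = (l^3 - 2*l^2 - 29*l - 42)/(l^3 + 10*l^2 + 17*l - 28)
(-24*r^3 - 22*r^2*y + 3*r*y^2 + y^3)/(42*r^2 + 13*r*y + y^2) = (-4*r^2 - 3*r*y + y^2)/(7*r + y)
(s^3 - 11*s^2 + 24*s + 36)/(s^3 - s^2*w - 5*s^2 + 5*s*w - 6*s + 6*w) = (s - 6)/(s - w)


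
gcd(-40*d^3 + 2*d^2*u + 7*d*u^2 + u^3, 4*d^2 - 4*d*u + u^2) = -2*d + u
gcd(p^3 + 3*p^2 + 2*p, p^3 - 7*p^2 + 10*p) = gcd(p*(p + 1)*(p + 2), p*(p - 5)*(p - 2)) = p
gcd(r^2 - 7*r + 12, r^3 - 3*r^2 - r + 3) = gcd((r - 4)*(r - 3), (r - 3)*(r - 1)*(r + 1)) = r - 3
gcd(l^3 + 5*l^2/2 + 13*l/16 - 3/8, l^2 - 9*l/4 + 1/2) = l - 1/4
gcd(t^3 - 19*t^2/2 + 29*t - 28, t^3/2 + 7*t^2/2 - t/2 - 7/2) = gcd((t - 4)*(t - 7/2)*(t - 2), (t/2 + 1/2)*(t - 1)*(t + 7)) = 1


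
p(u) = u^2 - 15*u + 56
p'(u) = 2*u - 15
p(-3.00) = 110.00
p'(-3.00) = -21.00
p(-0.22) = 59.35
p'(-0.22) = -15.44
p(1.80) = 32.24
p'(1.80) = -11.40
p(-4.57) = 145.43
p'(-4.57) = -24.14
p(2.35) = 26.27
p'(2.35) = -10.30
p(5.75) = 2.81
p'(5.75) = -3.50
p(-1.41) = 79.14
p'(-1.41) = -17.82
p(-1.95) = 89.05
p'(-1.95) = -18.90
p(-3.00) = 110.00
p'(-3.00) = -21.00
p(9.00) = 2.00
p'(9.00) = 3.00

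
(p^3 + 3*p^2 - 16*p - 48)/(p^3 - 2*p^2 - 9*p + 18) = (p^2 - 16)/(p^2 - 5*p + 6)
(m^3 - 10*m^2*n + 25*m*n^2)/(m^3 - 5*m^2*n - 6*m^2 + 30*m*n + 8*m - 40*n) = m*(m - 5*n)/(m^2 - 6*m + 8)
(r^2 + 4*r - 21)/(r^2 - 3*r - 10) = (-r^2 - 4*r + 21)/(-r^2 + 3*r + 10)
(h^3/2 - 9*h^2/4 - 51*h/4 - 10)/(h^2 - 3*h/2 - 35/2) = (-2*h^3 + 9*h^2 + 51*h + 40)/(2*(-2*h^2 + 3*h + 35))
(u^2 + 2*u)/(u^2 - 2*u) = (u + 2)/(u - 2)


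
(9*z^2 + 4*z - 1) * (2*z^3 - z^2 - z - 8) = 18*z^5 - z^4 - 15*z^3 - 75*z^2 - 31*z + 8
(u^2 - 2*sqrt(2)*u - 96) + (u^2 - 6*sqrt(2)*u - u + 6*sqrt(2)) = 2*u^2 - 8*sqrt(2)*u - u - 96 + 6*sqrt(2)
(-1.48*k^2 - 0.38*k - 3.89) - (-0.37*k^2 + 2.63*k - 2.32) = -1.11*k^2 - 3.01*k - 1.57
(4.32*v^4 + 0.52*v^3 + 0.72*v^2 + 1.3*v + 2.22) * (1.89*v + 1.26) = 8.1648*v^5 + 6.426*v^4 + 2.016*v^3 + 3.3642*v^2 + 5.8338*v + 2.7972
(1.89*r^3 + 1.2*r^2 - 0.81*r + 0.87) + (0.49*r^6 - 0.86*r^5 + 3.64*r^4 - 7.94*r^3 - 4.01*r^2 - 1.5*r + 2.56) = 0.49*r^6 - 0.86*r^5 + 3.64*r^4 - 6.05*r^3 - 2.81*r^2 - 2.31*r + 3.43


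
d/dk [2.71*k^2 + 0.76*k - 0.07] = 5.42*k + 0.76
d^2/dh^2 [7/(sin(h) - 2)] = 7*(-2*sin(h) + cos(h)^2 + 1)/(sin(h) - 2)^3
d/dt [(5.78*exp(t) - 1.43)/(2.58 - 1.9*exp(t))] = 12.1954*exp(t)/(1.9*exp(t) - 2.58)^2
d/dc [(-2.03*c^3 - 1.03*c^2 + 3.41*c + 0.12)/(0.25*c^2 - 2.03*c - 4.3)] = (-0.5075*c^4 + 8.2418*c^3 + 27.4254*c^2 + 8.798*c - 14.4194)/(0.0625*c^4 - 1.015*c^3 + 1.9709*c^2 + 17.458*c + 18.49)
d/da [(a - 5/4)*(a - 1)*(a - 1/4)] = 3*a^2 - 5*a + 29/16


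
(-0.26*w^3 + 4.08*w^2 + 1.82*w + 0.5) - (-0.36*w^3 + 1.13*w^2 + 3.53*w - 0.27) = 0.1*w^3 + 2.95*w^2 - 1.71*w + 0.77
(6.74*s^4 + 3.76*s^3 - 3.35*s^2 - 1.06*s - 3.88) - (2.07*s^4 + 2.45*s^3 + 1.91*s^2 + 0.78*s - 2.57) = 4.67*s^4 + 1.31*s^3 - 5.26*s^2 - 1.84*s - 1.31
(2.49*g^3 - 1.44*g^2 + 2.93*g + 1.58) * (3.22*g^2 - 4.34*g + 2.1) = 8.0178*g^5 - 15.4434*g^4 + 20.9132*g^3 - 10.6526*g^2 - 0.704199999999999*g + 3.318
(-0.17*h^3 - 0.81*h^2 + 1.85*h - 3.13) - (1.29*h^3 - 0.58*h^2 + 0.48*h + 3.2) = -1.46*h^3 - 0.23*h^2 + 1.37*h - 6.33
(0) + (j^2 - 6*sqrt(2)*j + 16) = j^2 - 6*sqrt(2)*j + 16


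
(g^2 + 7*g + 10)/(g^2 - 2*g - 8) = (g + 5)/(g - 4)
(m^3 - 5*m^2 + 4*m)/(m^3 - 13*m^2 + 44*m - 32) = m/(m - 8)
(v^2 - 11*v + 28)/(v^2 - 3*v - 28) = (v - 4)/(v + 4)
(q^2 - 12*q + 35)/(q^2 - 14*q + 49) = (q - 5)/(q - 7)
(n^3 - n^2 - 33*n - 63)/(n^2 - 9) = (n^2 - 4*n - 21)/(n - 3)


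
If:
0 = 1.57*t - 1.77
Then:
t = 1.13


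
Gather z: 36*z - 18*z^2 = -18*z^2 + 36*z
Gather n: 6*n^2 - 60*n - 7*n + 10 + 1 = 6*n^2 - 67*n + 11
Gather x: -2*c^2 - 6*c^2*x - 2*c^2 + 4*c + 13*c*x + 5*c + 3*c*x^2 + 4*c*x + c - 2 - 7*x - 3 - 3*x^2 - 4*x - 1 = -4*c^2 + 10*c + x^2*(3*c - 3) + x*(-6*c^2 + 17*c - 11) - 6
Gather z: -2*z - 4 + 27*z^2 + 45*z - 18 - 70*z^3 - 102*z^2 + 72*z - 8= -70*z^3 - 75*z^2 + 115*z - 30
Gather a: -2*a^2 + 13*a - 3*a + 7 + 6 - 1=-2*a^2 + 10*a + 12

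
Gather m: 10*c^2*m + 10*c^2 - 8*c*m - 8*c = 10*c^2 - 8*c + m*(10*c^2 - 8*c)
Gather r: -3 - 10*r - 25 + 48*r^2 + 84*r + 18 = 48*r^2 + 74*r - 10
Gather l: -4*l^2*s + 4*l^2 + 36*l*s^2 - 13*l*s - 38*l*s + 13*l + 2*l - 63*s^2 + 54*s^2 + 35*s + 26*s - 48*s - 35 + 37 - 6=l^2*(4 - 4*s) + l*(36*s^2 - 51*s + 15) - 9*s^2 + 13*s - 4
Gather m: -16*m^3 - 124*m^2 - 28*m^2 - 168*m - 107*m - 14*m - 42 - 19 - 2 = -16*m^3 - 152*m^2 - 289*m - 63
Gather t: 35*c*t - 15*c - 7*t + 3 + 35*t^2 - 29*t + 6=-15*c + 35*t^2 + t*(35*c - 36) + 9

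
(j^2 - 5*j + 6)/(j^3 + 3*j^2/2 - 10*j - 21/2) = 2*(j - 2)/(2*j^2 + 9*j + 7)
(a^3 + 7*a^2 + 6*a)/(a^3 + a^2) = (a + 6)/a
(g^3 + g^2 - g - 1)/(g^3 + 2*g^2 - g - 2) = (g + 1)/(g + 2)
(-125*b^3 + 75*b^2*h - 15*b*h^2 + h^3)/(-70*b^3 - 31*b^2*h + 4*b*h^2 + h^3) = (25*b^2 - 10*b*h + h^2)/(14*b^2 + 9*b*h + h^2)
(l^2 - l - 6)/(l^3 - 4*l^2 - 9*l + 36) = (l + 2)/(l^2 - l - 12)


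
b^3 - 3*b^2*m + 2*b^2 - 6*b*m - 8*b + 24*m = (b - 2)*(b + 4)*(b - 3*m)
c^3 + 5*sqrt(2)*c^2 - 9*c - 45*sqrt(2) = (c - 3)*(c + 3)*(c + 5*sqrt(2))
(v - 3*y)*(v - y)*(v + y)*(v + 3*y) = v^4 - 10*v^2*y^2 + 9*y^4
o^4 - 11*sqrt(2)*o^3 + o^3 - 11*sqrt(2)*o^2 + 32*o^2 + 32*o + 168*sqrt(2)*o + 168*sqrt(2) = (o + 1)*(o - 7*sqrt(2))*(o - 6*sqrt(2))*(o + 2*sqrt(2))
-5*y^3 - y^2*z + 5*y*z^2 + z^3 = (-y + z)*(y + z)*(5*y + z)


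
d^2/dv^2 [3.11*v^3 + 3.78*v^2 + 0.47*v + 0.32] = 18.66*v + 7.56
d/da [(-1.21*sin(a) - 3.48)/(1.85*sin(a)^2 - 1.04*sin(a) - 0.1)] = (2.2385*sin(a)^2 + 12.876*sin(a) - 3.4982)*cos(a)/(3.4225*sin(a)^4 - 3.848*sin(a)^3 + 0.7116*sin(a)^2 + 0.208*sin(a) + 0.01)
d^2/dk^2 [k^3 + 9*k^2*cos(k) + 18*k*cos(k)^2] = -9*k^2*cos(k) - 36*k*sin(k) - 36*k*cos(2*k) + 6*k - 36*sin(2*k) + 18*cos(k)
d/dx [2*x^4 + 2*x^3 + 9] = x^2*(8*x + 6)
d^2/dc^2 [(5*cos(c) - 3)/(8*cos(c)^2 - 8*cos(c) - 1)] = (720*(1 - cos(2*c))^2*cos(c) - 112*(1 - cos(2*c))^2 - 1391*cos(c) - 36*cos(2*c) + 684*cos(3*c) - 160*cos(5*c) + 924)/(8*cos(c) - 4*cos(2*c) - 3)^3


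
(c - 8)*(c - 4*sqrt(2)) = c^2 - 8*c - 4*sqrt(2)*c + 32*sqrt(2)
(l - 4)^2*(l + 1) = l^3 - 7*l^2 + 8*l + 16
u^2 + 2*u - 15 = (u - 3)*(u + 5)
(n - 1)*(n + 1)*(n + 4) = n^3 + 4*n^2 - n - 4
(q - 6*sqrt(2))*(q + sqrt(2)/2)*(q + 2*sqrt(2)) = q^3 - 7*sqrt(2)*q^2/2 - 28*q - 12*sqrt(2)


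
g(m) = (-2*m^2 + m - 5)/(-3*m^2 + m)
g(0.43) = 39.61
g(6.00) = 0.70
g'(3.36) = -0.09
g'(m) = (1 - 4*m)/(-3*m^2 + m) + (6*m - 1)*(-2*m^2 + m - 5)/(-3*m^2 + m)^2 = (m^2 - 30*m + 5)/(m^2*(9*m^2 - 6*m + 1))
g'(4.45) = -0.04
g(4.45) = 0.73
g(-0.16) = 22.01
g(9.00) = 0.68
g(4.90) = 0.72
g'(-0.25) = 65.63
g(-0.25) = 12.29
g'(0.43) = -496.15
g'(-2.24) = 0.26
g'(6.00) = -0.01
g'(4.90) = -0.03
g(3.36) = 0.79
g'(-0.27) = 55.16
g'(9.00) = 0.00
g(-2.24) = 1.00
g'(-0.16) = 175.22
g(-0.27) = 11.08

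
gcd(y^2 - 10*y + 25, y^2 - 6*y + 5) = y - 5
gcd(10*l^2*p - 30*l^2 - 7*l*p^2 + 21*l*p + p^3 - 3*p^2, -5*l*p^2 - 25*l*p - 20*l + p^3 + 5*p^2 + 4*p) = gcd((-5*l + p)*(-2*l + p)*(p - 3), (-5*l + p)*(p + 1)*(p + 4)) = -5*l + p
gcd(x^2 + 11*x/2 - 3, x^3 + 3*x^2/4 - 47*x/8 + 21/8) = x - 1/2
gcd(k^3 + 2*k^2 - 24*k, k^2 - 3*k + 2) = 1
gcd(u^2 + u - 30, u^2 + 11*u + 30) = u + 6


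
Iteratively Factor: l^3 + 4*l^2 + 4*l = (l + 2)*(l^2 + 2*l) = (l + 2)^2*(l)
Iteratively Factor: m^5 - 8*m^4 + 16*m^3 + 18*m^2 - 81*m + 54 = (m - 3)*(m^4 - 5*m^3 + m^2 + 21*m - 18) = (m - 3)*(m - 1)*(m^3 - 4*m^2 - 3*m + 18) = (m - 3)*(m - 1)*(m + 2)*(m^2 - 6*m + 9) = (m - 3)^2*(m - 1)*(m + 2)*(m - 3)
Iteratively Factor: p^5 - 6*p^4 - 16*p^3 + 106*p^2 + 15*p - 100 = (p - 1)*(p^4 - 5*p^3 - 21*p^2 + 85*p + 100) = (p - 1)*(p + 4)*(p^3 - 9*p^2 + 15*p + 25) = (p - 1)*(p + 1)*(p + 4)*(p^2 - 10*p + 25) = (p - 5)*(p - 1)*(p + 1)*(p + 4)*(p - 5)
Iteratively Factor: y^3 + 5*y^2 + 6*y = (y + 3)*(y^2 + 2*y) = y*(y + 3)*(y + 2)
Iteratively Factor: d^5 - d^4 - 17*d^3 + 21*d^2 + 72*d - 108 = (d - 2)*(d^4 + d^3 - 15*d^2 - 9*d + 54) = (d - 2)^2*(d^3 + 3*d^2 - 9*d - 27) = (d - 2)^2*(d + 3)*(d^2 - 9) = (d - 2)^2*(d + 3)^2*(d - 3)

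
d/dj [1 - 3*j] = -3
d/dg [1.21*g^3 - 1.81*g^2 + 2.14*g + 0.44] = 3.63*g^2 - 3.62*g + 2.14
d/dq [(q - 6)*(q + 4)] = 2*q - 2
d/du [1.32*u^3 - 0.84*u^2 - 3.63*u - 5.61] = 3.96*u^2 - 1.68*u - 3.63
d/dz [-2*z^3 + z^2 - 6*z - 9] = -6*z^2 + 2*z - 6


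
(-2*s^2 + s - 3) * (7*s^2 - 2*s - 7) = -14*s^4 + 11*s^3 - 9*s^2 - s + 21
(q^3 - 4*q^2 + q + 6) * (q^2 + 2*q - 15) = q^5 - 2*q^4 - 22*q^3 + 68*q^2 - 3*q - 90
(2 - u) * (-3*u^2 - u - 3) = 3*u^3 - 5*u^2 + u - 6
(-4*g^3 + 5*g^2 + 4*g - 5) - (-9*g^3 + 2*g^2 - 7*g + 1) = 5*g^3 + 3*g^2 + 11*g - 6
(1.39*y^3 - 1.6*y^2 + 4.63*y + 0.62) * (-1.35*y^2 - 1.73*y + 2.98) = -1.8765*y^5 - 0.244699999999999*y^4 + 0.6597*y^3 - 13.6149*y^2 + 12.7248*y + 1.8476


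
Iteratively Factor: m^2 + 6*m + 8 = (m + 4)*(m + 2)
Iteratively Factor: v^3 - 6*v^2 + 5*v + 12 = (v - 3)*(v^2 - 3*v - 4) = (v - 4)*(v - 3)*(v + 1)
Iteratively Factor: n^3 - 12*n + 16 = (n - 2)*(n^2 + 2*n - 8) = (n - 2)*(n + 4)*(n - 2)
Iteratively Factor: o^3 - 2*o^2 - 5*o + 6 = (o - 1)*(o^2 - o - 6) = (o - 1)*(o + 2)*(o - 3)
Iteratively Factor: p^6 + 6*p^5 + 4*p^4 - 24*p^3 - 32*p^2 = (p)*(p^5 + 6*p^4 + 4*p^3 - 24*p^2 - 32*p) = p*(p - 2)*(p^4 + 8*p^3 + 20*p^2 + 16*p) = p*(p - 2)*(p + 4)*(p^3 + 4*p^2 + 4*p) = p^2*(p - 2)*(p + 4)*(p^2 + 4*p + 4) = p^2*(p - 2)*(p + 2)*(p + 4)*(p + 2)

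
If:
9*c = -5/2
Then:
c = -5/18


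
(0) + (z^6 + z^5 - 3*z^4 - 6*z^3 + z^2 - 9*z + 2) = z^6 + z^5 - 3*z^4 - 6*z^3 + z^2 - 9*z + 2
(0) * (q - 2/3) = 0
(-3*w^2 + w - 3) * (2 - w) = 3*w^3 - 7*w^2 + 5*w - 6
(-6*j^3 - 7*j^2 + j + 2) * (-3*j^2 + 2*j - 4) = 18*j^5 + 9*j^4 + 7*j^3 + 24*j^2 - 8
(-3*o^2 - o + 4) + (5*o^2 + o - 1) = 2*o^2 + 3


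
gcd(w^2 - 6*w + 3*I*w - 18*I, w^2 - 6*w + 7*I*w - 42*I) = w - 6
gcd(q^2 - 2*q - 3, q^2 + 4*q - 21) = q - 3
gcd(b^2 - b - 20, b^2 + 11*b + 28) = b + 4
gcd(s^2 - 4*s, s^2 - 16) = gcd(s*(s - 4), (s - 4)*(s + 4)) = s - 4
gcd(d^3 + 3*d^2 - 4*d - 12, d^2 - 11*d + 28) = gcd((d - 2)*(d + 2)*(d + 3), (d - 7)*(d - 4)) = 1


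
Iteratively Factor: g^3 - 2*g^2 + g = (g - 1)*(g^2 - g) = g*(g - 1)*(g - 1)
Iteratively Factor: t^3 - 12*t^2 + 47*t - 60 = (t - 5)*(t^2 - 7*t + 12) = (t - 5)*(t - 4)*(t - 3)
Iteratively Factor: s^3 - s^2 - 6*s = (s)*(s^2 - s - 6) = s*(s - 3)*(s + 2)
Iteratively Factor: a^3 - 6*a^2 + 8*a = (a - 2)*(a^2 - 4*a) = a*(a - 2)*(a - 4)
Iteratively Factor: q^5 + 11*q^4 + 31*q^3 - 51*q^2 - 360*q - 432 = (q - 3)*(q^4 + 14*q^3 + 73*q^2 + 168*q + 144) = (q - 3)*(q + 3)*(q^3 + 11*q^2 + 40*q + 48) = (q - 3)*(q + 3)*(q + 4)*(q^2 + 7*q + 12) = (q - 3)*(q + 3)*(q + 4)^2*(q + 3)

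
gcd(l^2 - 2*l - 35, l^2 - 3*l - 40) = l + 5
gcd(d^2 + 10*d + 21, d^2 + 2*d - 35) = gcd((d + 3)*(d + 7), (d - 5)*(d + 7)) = d + 7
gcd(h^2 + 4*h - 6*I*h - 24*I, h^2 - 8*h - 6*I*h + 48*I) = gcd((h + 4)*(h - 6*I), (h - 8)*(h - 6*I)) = h - 6*I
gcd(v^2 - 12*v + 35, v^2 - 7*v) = v - 7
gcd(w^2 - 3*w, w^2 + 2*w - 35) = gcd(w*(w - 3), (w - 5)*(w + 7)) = 1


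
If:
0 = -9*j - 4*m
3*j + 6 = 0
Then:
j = -2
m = 9/2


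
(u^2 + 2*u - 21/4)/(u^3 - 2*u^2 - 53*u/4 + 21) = 1/(u - 4)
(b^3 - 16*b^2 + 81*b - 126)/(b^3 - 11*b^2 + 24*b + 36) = (b^2 - 10*b + 21)/(b^2 - 5*b - 6)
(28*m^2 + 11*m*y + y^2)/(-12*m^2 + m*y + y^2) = (7*m + y)/(-3*m + y)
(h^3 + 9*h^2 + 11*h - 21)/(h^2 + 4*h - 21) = (h^2 + 2*h - 3)/(h - 3)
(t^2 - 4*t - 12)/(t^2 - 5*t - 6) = (t + 2)/(t + 1)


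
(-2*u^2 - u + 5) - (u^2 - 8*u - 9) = -3*u^2 + 7*u + 14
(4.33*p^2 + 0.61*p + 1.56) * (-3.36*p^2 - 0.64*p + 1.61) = -14.5488*p^4 - 4.8208*p^3 + 1.3393*p^2 - 0.0163*p + 2.5116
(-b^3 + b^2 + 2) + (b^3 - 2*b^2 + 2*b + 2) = -b^2 + 2*b + 4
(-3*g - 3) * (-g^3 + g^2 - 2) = 3*g^4 - 3*g^2 + 6*g + 6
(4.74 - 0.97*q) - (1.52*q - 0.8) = 5.54 - 2.49*q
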